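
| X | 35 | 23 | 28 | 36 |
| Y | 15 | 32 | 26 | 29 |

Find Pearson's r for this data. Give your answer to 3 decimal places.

-0.571

n = 4, ΣX = 122, ΣY = 102, ΣX² = 3834, ΣY² = 2766, ΣXY = 3033
nΣXY − ΣXΣY = 12132 − 12444 = -312
nΣX² − (ΣX)² = 15336 − 14884 = 452; nΣY² − (ΣY)² = 11064 − 10404 = 660
r = -312 / √(452 × 660) = -312 / 546.1868 ≈ -0.571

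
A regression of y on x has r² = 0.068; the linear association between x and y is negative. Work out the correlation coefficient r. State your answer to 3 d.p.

-0.261

|r| = √0.068 = 0.261
The association is negative, so r = −0.261.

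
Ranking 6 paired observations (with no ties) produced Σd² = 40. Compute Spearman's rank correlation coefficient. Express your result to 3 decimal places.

ρ = 1 − 6Σd² / [n(n²−1)] = 1 − 6×40 / (6×35)
  = 1 − 240/210 = 1 − 1.1429 ≈ -0.143

-0.143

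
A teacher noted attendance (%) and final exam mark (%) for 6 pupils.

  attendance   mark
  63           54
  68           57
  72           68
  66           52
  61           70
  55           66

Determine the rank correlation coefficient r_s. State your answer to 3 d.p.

Rank attendance: 3, 5, 6, 4, 2, 1
Rank mark: 2, 3, 5, 1, 6, 4
d = rank(attendance) − rank(mark): 1, 2, 1, 3, -4, -3; Σd² = 40
ρ = 1 − 6Σd² / [n(n²−1)] = 1 − 6×40 / (6×35) = 1 − 240/210 ≈ -0.143

-0.143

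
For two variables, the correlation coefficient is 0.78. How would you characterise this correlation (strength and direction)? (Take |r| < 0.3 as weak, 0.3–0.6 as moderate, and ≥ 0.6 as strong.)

strong positive

r = 0.78 > 0 so the relationship is positive.
|r| = 0.78, which falls in the strong range.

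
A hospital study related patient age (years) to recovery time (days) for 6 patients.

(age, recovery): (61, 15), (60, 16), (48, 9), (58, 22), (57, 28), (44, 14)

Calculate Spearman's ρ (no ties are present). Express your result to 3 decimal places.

Rank age: 6, 5, 2, 4, 3, 1
Rank recovery: 3, 4, 1, 5, 6, 2
d = rank(age) − rank(recovery): 3, 1, 1, -1, -3, -1; Σd² = 22
ρ = 1 − 6Σd² / [n(n²−1)] = 1 − 6×22 / (6×35) = 1 − 132/210 ≈ 0.371

0.371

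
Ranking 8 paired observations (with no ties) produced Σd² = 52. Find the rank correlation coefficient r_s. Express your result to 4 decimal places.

0.3810

ρ = 1 − 6Σd² / [n(n²−1)] = 1 − 6×52 / (8×63)
  = 1 − 312/504 = 1 − 0.61905 ≈ 0.3810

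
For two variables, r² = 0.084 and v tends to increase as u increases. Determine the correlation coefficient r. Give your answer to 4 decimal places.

0.2898

|r| = √0.084 = 0.2898
The association is positive, so r = 0.2898.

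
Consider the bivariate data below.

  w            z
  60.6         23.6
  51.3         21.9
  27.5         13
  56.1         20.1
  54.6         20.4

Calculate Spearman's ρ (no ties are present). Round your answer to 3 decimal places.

Rank w: 5, 2, 1, 4, 3
Rank z: 5, 4, 1, 2, 3
d = rank(w) − rank(z): 0, -2, 0, 2, 0; Σd² = 8
ρ = 1 − 6Σd² / [n(n²−1)] = 1 − 6×8 / (5×24) = 1 − 48/120 ≈ 0.600

0.600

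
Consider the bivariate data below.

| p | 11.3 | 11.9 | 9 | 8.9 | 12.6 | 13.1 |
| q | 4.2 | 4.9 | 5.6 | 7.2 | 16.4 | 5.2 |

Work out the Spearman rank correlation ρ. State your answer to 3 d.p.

Rank p: 3, 4, 2, 1, 5, 6
Rank q: 1, 2, 4, 5, 6, 3
d = rank(p) − rank(q): 2, 2, -2, -4, -1, 3; Σd² = 38
ρ = 1 − 6Σd² / [n(n²−1)] = 1 − 6×38 / (6×35) = 1 − 228/210 ≈ -0.086

-0.086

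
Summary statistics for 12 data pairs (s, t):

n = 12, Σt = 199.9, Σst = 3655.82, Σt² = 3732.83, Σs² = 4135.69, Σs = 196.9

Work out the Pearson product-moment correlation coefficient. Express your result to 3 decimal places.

r = (nΣst − ΣsΣt) / √[(nΣs² − (Σs)²)(nΣt² − (Σt)²)]
Numerator: 12×3655.82 − 196.9×199.9 = 4509.53
Denominator: √[(49628.28 − 38769.61)(44793.96 − 39960.01)] = √[10858.67 × 4833.95] = 7245.0168
r = 4509.53 / 7245.0168 ≈ 0.622

0.622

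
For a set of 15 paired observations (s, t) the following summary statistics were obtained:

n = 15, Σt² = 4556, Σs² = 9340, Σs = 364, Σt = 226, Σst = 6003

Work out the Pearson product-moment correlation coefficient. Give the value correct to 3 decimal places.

0.679

r = (nΣst − ΣsΣt) / √[(nΣs² − (Σs)²)(nΣt² − (Σt)²)]
Numerator: 15×6003 − 364×226 = 7781
Denominator: √[(140100 − 132496)(68340 − 51076)] = √[7604 × 17264] = 11457.5502
r = 7781 / 11457.5502 ≈ 0.679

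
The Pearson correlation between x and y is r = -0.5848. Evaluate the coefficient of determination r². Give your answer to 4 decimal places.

0.3420

r² = (-0.5848)² = 0.3420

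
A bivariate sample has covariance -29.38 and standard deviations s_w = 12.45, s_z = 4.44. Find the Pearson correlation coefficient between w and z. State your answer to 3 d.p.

r = Cov(w,z) / (s_w · s_z) = -29.38 / (12.45 × 4.44)
  = -29.38 / 55.2780 ≈ -0.531

-0.531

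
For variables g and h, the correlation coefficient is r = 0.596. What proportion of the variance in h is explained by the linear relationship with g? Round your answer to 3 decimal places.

r² = (0.596)² = 0.355

0.355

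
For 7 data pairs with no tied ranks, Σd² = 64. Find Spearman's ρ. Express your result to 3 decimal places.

ρ = 1 − 6Σd² / [n(n²−1)] = 1 − 6×64 / (7×48)
  = 1 − 384/336 = 1 − 1.1429 ≈ -0.143

-0.143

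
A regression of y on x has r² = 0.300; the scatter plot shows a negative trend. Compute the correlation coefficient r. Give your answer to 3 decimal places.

-0.548

|r| = √0.300 = 0.548
The association is negative, so r = −0.548.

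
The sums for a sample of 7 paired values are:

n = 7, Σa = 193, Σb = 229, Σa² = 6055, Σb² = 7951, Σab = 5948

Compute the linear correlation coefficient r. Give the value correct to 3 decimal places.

r = (nΣab − ΣaΣb) / √[(nΣa² − (Σa)²)(nΣb² − (Σb)²)]
Numerator: 7×5948 − 193×229 = -2561
Denominator: √[(42385 − 37249)(55657 − 52441)] = √[5136 × 3216] = 4064.1575
r = -2561 / 4064.1575 ≈ -0.630

-0.630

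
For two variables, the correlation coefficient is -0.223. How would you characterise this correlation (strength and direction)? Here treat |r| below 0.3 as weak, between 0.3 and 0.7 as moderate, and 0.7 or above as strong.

weak negative

r = -0.223 < 0 so the relationship is negative.
|r| = 0.223, which falls in the weak range.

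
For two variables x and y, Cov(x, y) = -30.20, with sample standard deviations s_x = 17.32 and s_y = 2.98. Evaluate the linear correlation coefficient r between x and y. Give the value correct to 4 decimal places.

-0.5851

r = Cov(x,y) / (s_x · s_y) = -30.20 / (17.32 × 2.98)
  = -30.20 / 51.6136 ≈ -0.5851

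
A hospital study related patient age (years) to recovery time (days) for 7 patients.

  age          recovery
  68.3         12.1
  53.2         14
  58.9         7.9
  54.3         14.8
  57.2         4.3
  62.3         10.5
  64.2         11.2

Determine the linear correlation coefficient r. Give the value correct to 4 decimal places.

n = 7, Σx = 418.4, Σy = 74.8, Σx² = 25187.6, Σy² = 878.04, Σxy = 4459.33
nΣxy − ΣxΣy = 31215.31 − 31296.32 = -81.01
nΣx² − (Σx)² = 176313.2 − 175058.56 = 1254.64; nΣy² − (Σy)² = 6146.28 − 5595.04 = 551.24
r = -81.01 / √(1254.64 × 551.24) = -81.01 / 831.6296 ≈ -0.0974

-0.0974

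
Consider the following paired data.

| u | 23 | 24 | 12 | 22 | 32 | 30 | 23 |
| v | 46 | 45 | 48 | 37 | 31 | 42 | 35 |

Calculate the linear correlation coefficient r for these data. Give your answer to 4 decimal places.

n = 7, Σu = 166, Σv = 284, Σu² = 4186, Σv² = 11764, Σuv = 6585
nΣuv − ΣuΣv = 46095 − 47144 = -1049
nΣu² − (Σu)² = 29302 − 27556 = 1746; nΣv² − (Σv)² = 82348 − 80656 = 1692
r = -1049 / √(1746 × 1692) = -1049 / 1718.7879 ≈ -0.6103

-0.6103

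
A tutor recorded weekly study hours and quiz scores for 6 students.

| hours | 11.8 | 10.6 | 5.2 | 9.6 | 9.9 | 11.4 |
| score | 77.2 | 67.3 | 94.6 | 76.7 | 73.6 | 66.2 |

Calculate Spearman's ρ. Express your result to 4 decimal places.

Rank hours: 6, 4, 1, 2, 3, 5
Rank score: 5, 2, 6, 4, 3, 1
d = rank(hours) − rank(score): 1, 2, -5, -2, 0, 4; Σd² = 50
ρ = 1 − 6Σd² / [n(n²−1)] = 1 − 6×50 / (6×35) = 1 − 300/210 ≈ -0.4286

-0.4286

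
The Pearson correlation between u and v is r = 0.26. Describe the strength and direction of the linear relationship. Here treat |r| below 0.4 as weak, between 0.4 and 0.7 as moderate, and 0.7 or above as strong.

r = 0.26 > 0 so the relationship is positive.
|r| = 0.26, which falls in the weak range.

weak positive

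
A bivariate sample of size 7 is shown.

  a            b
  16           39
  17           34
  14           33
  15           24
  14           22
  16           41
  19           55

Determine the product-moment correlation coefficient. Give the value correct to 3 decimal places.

n = 7, Σa = 111, Σb = 248, Σa² = 1779, Σb² = 9532, Σab = 4033
nΣab − ΣaΣb = 28231 − 27528 = 703
nΣa² − (Σa)² = 12453 − 12321 = 132; nΣb² − (Σb)² = 66724 − 61504 = 5220
r = 703 / √(132 × 5220) = 703 / 830.0843 ≈ 0.847

0.847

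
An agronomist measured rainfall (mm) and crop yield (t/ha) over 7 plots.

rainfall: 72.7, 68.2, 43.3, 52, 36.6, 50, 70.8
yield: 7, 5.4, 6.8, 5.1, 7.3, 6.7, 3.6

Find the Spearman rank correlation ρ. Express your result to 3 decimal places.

Rank rainfall: 7, 5, 2, 4, 1, 3, 6
Rank yield: 6, 3, 5, 2, 7, 4, 1
d = rank(rainfall) − rank(yield): 1, 2, -3, 2, -6, -1, 5; Σd² = 80
ρ = 1 − 6Σd² / [n(n²−1)] = 1 − 6×80 / (7×48) = 1 − 480/336 ≈ -0.429

-0.429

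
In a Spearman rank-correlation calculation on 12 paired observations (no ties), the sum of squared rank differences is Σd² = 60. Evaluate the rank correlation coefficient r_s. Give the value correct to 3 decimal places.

0.790

ρ = 1 − 6Σd² / [n(n²−1)] = 1 − 6×60 / (12×143)
  = 1 − 360/1716 = 1 − 0.2098 ≈ 0.790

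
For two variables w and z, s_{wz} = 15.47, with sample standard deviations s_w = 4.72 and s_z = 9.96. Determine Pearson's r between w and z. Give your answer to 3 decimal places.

0.329

r = Cov(w,z) / (s_w · s_z) = 15.47 / (4.72 × 9.96)
  = 15.47 / 47.0112 ≈ 0.329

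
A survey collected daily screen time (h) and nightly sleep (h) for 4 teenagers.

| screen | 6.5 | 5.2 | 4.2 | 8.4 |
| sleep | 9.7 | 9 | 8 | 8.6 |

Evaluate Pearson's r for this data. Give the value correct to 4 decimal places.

0.3200

n = 4, Σx = 24.3, Σy = 35.3, Σx² = 157.49, Σy² = 313.05, Σxy = 215.69
nΣxy − ΣxΣy = 862.76 − 857.79 = 4.97
nΣx² − (Σx)² = 629.96 − 590.49 = 39.47; nΣy² − (Σy)² = 1252.2 − 1246.09 = 6.11
r = 4.97 / √(39.47 × 6.11) = 4.97 / 15.5294 ≈ 0.3200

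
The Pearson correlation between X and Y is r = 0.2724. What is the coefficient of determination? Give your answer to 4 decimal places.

0.0742

r² = (0.2724)² = 0.0742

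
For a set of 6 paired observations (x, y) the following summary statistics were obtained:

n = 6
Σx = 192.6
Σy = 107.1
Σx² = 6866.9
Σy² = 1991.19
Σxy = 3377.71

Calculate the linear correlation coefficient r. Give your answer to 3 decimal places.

r = (nΣxy − ΣxΣy) / √[(nΣx² − (Σx)²)(nΣy² − (Σy)²)]
Numerator: 6×3377.71 − 192.6×107.1 = -361.2
Denominator: √[(41201.4 − 37094.76)(11947.14 − 11470.41)] = √[4106.64 × 476.73] = 1399.1992
r = -361.2 / 1399.1992 ≈ -0.258

-0.258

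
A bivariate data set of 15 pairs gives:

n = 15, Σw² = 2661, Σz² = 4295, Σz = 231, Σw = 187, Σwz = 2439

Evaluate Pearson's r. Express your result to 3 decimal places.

-0.894

r = (nΣwz − ΣwΣz) / √[(nΣw² − (Σw)²)(nΣz² − (Σz)²)]
Numerator: 15×2439 − 187×231 = -6612
Denominator: √[(39915 − 34969)(64425 − 53361)] = √[4946 × 11064] = 7397.4688
r = -6612 / 7397.4688 ≈ -0.894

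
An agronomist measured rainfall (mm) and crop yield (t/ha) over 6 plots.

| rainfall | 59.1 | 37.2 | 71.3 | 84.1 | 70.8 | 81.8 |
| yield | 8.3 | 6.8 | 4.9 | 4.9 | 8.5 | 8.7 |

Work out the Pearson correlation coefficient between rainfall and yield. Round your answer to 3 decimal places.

-0.120

n = 6, Σx = 404.3, Σy = 42.1, Σx² = 28737.03, Σy² = 311.09, Σxy = 2818.41
nΣxy − ΣxΣy = 16910.46 − 17021.03 = -110.57
nΣx² − (Σx)² = 172422.18 − 163458.49 = 8963.69; nΣy² − (Σy)² = 1866.54 − 1772.41 = 94.13
r = -110.57 / √(8963.69 × 94.13) = -110.57 / 918.5598 ≈ -0.120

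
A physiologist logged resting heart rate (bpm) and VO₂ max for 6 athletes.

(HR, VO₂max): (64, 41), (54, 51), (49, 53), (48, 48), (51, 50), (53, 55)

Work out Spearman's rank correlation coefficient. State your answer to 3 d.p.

Rank HR: 6, 5, 2, 1, 3, 4
Rank VO₂max: 1, 4, 5, 2, 3, 6
d = rank(HR) − rank(VO₂max): 5, 1, -3, -1, 0, -2; Σd² = 40
ρ = 1 − 6Σd² / [n(n²−1)] = 1 − 6×40 / (6×35) = 1 − 240/210 ≈ -0.143

-0.143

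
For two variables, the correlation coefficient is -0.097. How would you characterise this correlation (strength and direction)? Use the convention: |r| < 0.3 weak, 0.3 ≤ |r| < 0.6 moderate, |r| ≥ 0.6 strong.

weak negative

r = -0.097 < 0 so the relationship is negative.
|r| = 0.097, which falls in the weak range.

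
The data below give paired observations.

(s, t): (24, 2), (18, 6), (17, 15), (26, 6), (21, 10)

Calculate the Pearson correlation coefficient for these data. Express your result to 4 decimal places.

-0.6601

n = 5, Σs = 106, Σt = 39, Σs² = 2306, Σt² = 401, Σst = 777
nΣst − ΣsΣt = 3885 − 4134 = -249
nΣs² − (Σs)² = 11530 − 11236 = 294; nΣt² − (Σt)² = 2005 − 1521 = 484
r = -249 / √(294 × 484) = -249 / 377.2214 ≈ -0.6601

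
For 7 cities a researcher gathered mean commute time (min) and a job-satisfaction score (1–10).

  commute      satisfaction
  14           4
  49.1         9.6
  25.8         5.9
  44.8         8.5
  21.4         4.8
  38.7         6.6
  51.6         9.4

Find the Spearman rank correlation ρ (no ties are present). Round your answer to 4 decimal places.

0.9643

Rank commute: 1, 6, 3, 5, 2, 4, 7
Rank satisfaction: 1, 7, 3, 5, 2, 4, 6
d = rank(commute) − rank(satisfaction): 0, -1, 0, 0, 0, 0, 1; Σd² = 2
ρ = 1 − 6Σd² / [n(n²−1)] = 1 − 6×2 / (7×48) = 1 − 12/336 ≈ 0.9643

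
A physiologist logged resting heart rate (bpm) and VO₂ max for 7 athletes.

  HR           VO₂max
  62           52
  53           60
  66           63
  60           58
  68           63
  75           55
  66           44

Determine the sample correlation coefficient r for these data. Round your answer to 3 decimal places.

-0.134

n = 7, Σx = 450, Σy = 395, Σx² = 29214, Σy² = 22567, Σxy = 25355
nΣxy − ΣxΣy = 177485 − 177750 = -265
nΣx² − (Σx)² = 204498 − 202500 = 1998; nΣy² − (Σy)² = 157969 − 156025 = 1944
r = -265 / √(1998 × 1944) = -265 / 1970.8151 ≈ -0.134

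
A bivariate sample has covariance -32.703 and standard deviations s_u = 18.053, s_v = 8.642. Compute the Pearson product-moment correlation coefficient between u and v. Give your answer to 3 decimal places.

-0.210

r = Cov(u,v) / (s_u · s_v) = -32.703 / (18.053 × 8.642)
  = -32.703 / 156.0140 ≈ -0.210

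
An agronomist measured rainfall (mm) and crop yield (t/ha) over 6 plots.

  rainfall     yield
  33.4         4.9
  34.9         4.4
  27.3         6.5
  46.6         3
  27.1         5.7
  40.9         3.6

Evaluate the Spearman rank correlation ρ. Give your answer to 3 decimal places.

Rank rainfall: 3, 4, 2, 6, 1, 5
Rank yield: 4, 3, 6, 1, 5, 2
d = rank(rainfall) − rank(yield): -1, 1, -4, 5, -4, 3; Σd² = 68
ρ = 1 − 6Σd² / [n(n²−1)] = 1 − 6×68 / (6×35) = 1 − 408/210 ≈ -0.943

-0.943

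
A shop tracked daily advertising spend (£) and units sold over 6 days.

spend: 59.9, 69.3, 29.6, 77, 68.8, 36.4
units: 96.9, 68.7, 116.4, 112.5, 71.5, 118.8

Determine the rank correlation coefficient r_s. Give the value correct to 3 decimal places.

-0.600

Rank spend: 3, 5, 1, 6, 4, 2
Rank units: 3, 1, 5, 4, 2, 6
d = rank(spend) − rank(units): 0, 4, -4, 2, 2, -4; Σd² = 56
ρ = 1 − 6Σd² / [n(n²−1)] = 1 − 6×56 / (6×35) = 1 − 336/210 ≈ -0.600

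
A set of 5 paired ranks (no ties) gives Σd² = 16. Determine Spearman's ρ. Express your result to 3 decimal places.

0.200

ρ = 1 − 6Σd² / [n(n²−1)] = 1 − 6×16 / (5×24)
  = 1 − 96/120 = 1 − 0.8000 ≈ 0.200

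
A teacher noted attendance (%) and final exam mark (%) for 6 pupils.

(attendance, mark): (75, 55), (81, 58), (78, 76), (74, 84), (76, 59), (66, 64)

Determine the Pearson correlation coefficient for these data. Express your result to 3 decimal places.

-0.086

n = 6, Σx = 450, Σy = 396, Σx² = 33878, Σy² = 26798, Σxy = 29675
nΣxy − ΣxΣy = 178050 − 178200 = -150
nΣx² − (Σx)² = 203268 − 202500 = 768; nΣy² − (Σy)² = 160788 − 156816 = 3972
r = -150 / √(768 × 3972) = -150 / 1746.5669 ≈ -0.086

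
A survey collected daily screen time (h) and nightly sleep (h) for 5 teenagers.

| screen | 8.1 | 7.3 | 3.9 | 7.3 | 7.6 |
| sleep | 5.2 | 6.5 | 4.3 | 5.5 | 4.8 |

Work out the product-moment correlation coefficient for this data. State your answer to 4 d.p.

n = 5, Σx = 34.2, Σy = 26.3, Σx² = 245.16, Σy² = 141.07, Σxy = 182.97
nΣxy − ΣxΣy = 914.85 − 899.46 = 15.39
nΣx² − (Σx)² = 1225.8 − 1169.64 = 56.16; nΣy² − (Σy)² = 705.35 − 691.69 = 13.66
r = 15.39 / √(56.16 × 13.66) = 15.39 / 27.6974 ≈ 0.5556

0.5556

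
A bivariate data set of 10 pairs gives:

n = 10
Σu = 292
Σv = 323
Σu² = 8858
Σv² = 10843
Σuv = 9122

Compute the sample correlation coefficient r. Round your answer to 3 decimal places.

r = (nΣuv − ΣuΣv) / √[(nΣu² − (Σu)²)(nΣv² − (Σv)²)]
Numerator: 10×9122 − 292×323 = -3096
Denominator: √[(88580 − 85264)(108430 − 104329)] = √[3316 × 4101] = 3687.6708
r = -3096 / 3687.6708 ≈ -0.840

-0.840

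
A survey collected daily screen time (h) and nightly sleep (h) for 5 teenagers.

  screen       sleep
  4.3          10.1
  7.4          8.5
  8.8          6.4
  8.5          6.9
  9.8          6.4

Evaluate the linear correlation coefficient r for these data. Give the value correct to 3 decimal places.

n = 5, Σx = 38.8, Σy = 38.3, Σx² = 318.98, Σy² = 303.79, Σxy = 284.02
nΣxy − ΣxΣy = 1420.1 − 1486.04 = -65.94
nΣx² − (Σx)² = 1594.9 − 1505.44 = 89.46; nΣy² − (Σy)² = 1518.95 − 1466.89 = 52.06
r = -65.94 / √(89.46 × 52.06) = -65.94 / 68.2443 ≈ -0.966

-0.966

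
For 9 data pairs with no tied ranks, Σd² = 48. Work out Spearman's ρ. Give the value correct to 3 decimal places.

0.600

ρ = 1 − 6Σd² / [n(n²−1)] = 1 − 6×48 / (9×80)
  = 1 − 288/720 = 1 − 0.4000 ≈ 0.600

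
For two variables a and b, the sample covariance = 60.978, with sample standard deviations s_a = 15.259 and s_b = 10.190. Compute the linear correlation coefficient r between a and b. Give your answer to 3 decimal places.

0.392

r = Cov(a,b) / (s_a · s_b) = 60.978 / (15.259 × 10.190)
  = 60.978 / 155.4892 ≈ 0.392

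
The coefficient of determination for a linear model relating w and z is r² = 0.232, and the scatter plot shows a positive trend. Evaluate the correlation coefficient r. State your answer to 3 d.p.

|r| = √0.232 = 0.482
The association is positive, so r = 0.482.

0.482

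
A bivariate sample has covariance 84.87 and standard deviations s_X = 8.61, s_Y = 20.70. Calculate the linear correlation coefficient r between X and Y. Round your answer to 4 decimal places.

0.4762

r = Cov(X,Y) / (s_X · s_Y) = 84.87 / (8.61 × 20.70)
  = 84.87 / 178.2270 ≈ 0.4762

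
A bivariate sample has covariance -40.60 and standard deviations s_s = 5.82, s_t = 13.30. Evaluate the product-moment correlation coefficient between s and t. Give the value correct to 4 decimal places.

r = Cov(s,t) / (s_s · s_t) = -40.60 / (5.82 × 13.30)
  = -40.60 / 77.4060 ≈ -0.5245

-0.5245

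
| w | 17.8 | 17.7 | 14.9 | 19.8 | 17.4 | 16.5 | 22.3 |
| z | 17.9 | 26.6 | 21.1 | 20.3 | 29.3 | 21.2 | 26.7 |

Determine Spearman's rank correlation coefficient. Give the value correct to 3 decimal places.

-0.036

Rank w: 5, 4, 1, 6, 3, 2, 7
Rank z: 1, 5, 3, 2, 7, 4, 6
d = rank(w) − rank(z): 4, -1, -2, 4, -4, -2, 1; Σd² = 58
ρ = 1 − 6Σd² / [n(n²−1)] = 1 − 6×58 / (7×48) = 1 − 348/336 ≈ -0.036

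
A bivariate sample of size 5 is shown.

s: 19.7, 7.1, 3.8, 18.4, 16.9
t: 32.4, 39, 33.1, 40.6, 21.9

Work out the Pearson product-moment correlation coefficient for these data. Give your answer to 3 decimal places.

n = 5, Σs = 65.9, Σt = 167, Σs² = 1077.11, Σt² = 5794.34, Σst = 2158.11
nΣst − ΣsΣt = 10790.55 − 11005.3 = -214.75
nΣs² − (Σs)² = 5385.55 − 4342.81 = 1042.74; nΣt² − (Σt)² = 28971.7 − 27889 = 1082.7
r = -214.75 / √(1042.74 × 1082.7) = -214.75 / 1062.5322 ≈ -0.202

-0.202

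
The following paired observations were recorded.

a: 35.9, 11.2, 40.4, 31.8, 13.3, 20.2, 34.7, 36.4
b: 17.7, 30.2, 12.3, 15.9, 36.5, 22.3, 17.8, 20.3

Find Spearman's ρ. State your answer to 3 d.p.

Rank a: 6, 1, 8, 4, 2, 3, 5, 7
Rank b: 3, 7, 1, 2, 8, 6, 4, 5
d = rank(a) − rank(b): 3, -6, 7, 2, -6, -3, 1, 2; Σd² = 148
ρ = 1 − 6Σd² / [n(n²−1)] = 1 − 6×148 / (8×63) = 1 − 888/504 ≈ -0.762

-0.762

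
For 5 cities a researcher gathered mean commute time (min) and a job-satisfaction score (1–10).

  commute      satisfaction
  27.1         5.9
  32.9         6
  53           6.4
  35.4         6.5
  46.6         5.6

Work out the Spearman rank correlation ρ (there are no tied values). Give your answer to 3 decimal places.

Rank commute: 1, 2, 5, 3, 4
Rank satisfaction: 2, 3, 4, 5, 1
d = rank(commute) − rank(satisfaction): -1, -1, 1, -2, 3; Σd² = 16
ρ = 1 − 6Σd² / [n(n²−1)] = 1 − 6×16 / (5×24) = 1 − 96/120 ≈ 0.200

0.200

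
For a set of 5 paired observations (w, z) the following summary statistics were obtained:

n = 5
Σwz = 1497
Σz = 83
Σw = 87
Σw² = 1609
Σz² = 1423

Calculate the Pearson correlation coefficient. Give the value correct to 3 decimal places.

0.805

r = (nΣwz − ΣwΣz) / √[(nΣw² − (Σw)²)(nΣz² − (Σz)²)]
Numerator: 5×1497 − 87×83 = 264
Denominator: √[(8045 − 7569)(7115 − 6889)] = √[476 × 226] = 327.9878
r = 264 / 327.9878 ≈ 0.805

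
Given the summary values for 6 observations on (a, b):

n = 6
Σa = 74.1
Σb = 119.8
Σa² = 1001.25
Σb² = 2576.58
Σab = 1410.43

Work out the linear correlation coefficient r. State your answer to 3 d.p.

r = (nΣab − ΣaΣb) / √[(nΣa² − (Σa)²)(nΣb² − (Σb)²)]
Numerator: 6×1410.43 − 74.1×119.8 = -414.6
Denominator: √[(6007.5 − 5490.81)(15459.48 − 14352.04)] = √[516.69 × 1107.44] = 756.4411
r = -414.6 / 756.4411 ≈ -0.548

-0.548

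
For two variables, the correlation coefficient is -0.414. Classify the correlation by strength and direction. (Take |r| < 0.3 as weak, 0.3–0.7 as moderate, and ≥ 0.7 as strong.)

r = -0.414 < 0 so the relationship is negative.
|r| = 0.414, which falls in the moderate range.

moderate negative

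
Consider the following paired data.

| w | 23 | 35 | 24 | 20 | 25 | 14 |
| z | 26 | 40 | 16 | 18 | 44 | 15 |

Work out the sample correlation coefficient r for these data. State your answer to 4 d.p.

n = 6, Σw = 141, Σz = 159, Σw² = 3551, Σz² = 5017, Σwz = 4052
nΣwz − ΣwΣz = 24312 − 22419 = 1893
nΣw² − (Σw)² = 21306 − 19881 = 1425; nΣz² − (Σz)² = 30102 − 25281 = 4821
r = 1893 / √(1425 × 4821) = 1893 / 2621.0542 ≈ 0.7222

0.7222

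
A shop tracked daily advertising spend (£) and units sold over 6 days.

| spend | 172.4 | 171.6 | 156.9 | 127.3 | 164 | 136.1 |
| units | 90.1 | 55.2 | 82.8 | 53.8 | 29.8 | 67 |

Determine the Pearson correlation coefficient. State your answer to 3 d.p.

n = 6, Σx = 928.3, Σy = 378.7, Σx² = 145410.43, Σy² = 26292.37, Σxy = 58851.52
nΣxy − ΣxΣy = 353109.12 − 351547.21 = 1561.91
nΣx² − (Σx)² = 872462.58 − 861740.89 = 10721.69; nΣy² − (Σy)² = 157754.22 − 143413.69 = 14340.53
r = 1561.91 / √(10721.69 × 14340.53) = 1561.91 / 12399.7870 ≈ 0.126

0.126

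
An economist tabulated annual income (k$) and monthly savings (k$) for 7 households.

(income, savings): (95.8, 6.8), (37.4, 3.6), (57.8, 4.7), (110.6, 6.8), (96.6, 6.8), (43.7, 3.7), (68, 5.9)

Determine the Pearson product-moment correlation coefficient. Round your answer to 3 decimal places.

0.963

n = 7, Σx = 509.9, Σy = 38.3, Σx² = 42014.85, Σy² = 222.27, Σxy = 3029.59
nΣxy − ΣxΣy = 21207.13 − 19529.17 = 1677.96
nΣx² − (Σx)² = 294103.95 − 259998.01 = 34105.94; nΣy² − (Σy)² = 1555.89 − 1466.89 = 89
r = 1677.96 / √(34105.94 × 89) = 1677.96 / 1742.2482 ≈ 0.963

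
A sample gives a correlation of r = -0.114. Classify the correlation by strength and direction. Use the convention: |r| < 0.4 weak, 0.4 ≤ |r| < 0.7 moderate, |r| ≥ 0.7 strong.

r = -0.114 < 0 so the relationship is negative.
|r| = 0.114, which falls in the weak range.

weak negative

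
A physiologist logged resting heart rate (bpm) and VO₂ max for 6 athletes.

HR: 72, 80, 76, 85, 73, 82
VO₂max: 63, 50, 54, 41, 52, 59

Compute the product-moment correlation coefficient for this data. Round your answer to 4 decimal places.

n = 6, Σx = 468, Σy = 319, Σx² = 36638, Σy² = 17251, Σxy = 24759
nΣxy − ΣxΣy = 148554 − 149292 = -738
nΣx² − (Σx)² = 219828 − 219024 = 804; nΣy² − (Σy)² = 103506 − 101761 = 1745
r = -738 / √(804 × 1745) = -738 / 1184.4746 ≈ -0.6231

-0.6231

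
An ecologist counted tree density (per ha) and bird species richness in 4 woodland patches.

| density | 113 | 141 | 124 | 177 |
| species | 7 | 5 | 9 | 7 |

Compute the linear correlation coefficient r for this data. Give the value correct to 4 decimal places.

n = 4, Σx = 555, Σy = 28, Σx² = 79355, Σy² = 204, Σxy = 3851
nΣxy − ΣxΣy = 15404 − 15540 = -136
nΣx² − (Σx)² = 317420 − 308025 = 9395; nΣy² − (Σy)² = 816 − 784 = 32
r = -136 / √(9395 × 32) = -136 / 548.3065 ≈ -0.2480

-0.2480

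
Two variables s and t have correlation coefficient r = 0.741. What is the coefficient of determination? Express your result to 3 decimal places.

r² = (0.741)² = 0.549

0.549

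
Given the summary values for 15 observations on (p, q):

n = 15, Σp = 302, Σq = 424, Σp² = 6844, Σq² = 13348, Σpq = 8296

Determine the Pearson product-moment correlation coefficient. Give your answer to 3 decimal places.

r = (nΣpq − ΣpΣq) / √[(nΣp² − (Σp)²)(nΣq² − (Σq)²)]
Numerator: 15×8296 − 302×424 = -3608
Denominator: √[(102660 − 91204)(200220 − 179776)] = √[11456 × 20444] = 15303.8055
r = -3608 / 15303.8055 ≈ -0.236

-0.236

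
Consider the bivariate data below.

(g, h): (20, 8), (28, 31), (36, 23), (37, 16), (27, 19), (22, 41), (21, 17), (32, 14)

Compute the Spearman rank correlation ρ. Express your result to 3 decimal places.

Rank g: 1, 5, 7, 8, 4, 3, 2, 6
Rank h: 1, 7, 6, 3, 5, 8, 4, 2
d = rank(g) − rank(h): 0, -2, 1, 5, -1, -5, -2, 4; Σd² = 76
ρ = 1 − 6Σd² / [n(n²−1)] = 1 − 6×76 / (8×63) = 1 − 456/504 ≈ 0.095

0.095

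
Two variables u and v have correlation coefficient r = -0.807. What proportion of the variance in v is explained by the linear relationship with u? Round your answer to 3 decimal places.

0.651

r² = (-0.807)² = 0.651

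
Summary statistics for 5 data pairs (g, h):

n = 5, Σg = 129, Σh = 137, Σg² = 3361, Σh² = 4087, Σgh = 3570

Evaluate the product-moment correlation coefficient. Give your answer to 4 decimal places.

0.3386

r = (nΣgh − ΣgΣh) / √[(nΣg² − (Σg)²)(nΣh² − (Σh)²)]
Numerator: 5×3570 − 129×137 = 177
Denominator: √[(16805 − 16641)(20435 − 18769)] = √[164 × 1666] = 522.7083
r = 177 / 522.7083 ≈ 0.3386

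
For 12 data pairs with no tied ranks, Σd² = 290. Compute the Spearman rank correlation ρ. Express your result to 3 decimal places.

ρ = 1 − 6Σd² / [n(n²−1)] = 1 − 6×290 / (12×143)
  = 1 − 1740/1716 = 1 − 1.0140 ≈ -0.014

-0.014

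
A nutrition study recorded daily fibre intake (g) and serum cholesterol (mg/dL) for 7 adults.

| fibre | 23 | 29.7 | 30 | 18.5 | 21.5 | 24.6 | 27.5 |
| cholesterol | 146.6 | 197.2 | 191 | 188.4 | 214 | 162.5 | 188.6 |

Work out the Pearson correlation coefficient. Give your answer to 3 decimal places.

0.100

n = 7, Σx = 174.8, Σy = 1288.3, Σx² = 4477, Σy² = 240127.17, Σxy = 32229.04
nΣxy − ΣxΣy = 225603.28 − 225194.84 = 408.44
nΣx² − (Σx)² = 31339 − 30555.04 = 783.96; nΣy² − (Σy)² = 1680890.19 − 1659716.89 = 21173.3
r = 408.44 / √(783.96 × 21173.3) = 408.44 / 4074.1895 ≈ 0.100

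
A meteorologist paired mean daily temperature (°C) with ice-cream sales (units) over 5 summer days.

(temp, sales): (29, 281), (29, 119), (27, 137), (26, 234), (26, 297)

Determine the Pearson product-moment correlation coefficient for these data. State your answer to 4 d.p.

n = 5, Σx = 137, Σy = 1068, Σx² = 3763, Σy² = 254856, Σxy = 29105
nΣxy − ΣxΣy = 145525 − 146316 = -791
nΣx² − (Σx)² = 18815 − 18769 = 46; nΣy² − (Σy)² = 1274280 − 1140624 = 133656
r = -791 / √(46 × 133656) = -791 / 2479.5516 ≈ -0.3190

-0.3190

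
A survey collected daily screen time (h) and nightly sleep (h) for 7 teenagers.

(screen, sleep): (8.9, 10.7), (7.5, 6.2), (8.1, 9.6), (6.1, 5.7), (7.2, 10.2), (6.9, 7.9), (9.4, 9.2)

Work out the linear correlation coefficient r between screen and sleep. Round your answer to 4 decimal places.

n = 7, Σx = 54.1, Σy = 59.5, Σx² = 426.09, Σy² = 528.67, Σxy = 468.69
nΣxy − ΣxΣy = 3280.83 − 3218.95 = 61.88
nΣx² − (Σx)² = 2982.63 − 2926.81 = 55.82; nΣy² − (Σy)² = 3700.69 − 3540.25 = 160.44
r = 61.88 / √(55.82 × 160.44) = 61.88 / 94.6349 ≈ 0.6539

0.6539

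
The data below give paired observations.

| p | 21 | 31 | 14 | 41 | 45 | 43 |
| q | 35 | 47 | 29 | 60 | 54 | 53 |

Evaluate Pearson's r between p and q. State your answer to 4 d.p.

n = 6, Σp = 195, Σq = 278, Σp² = 7153, Σq² = 13600, Σpq = 9767
nΣpq − ΣpΣq = 58602 − 54210 = 4392
nΣp² − (Σp)² = 42918 − 38025 = 4893; nΣq² − (Σq)² = 81600 − 77284 = 4316
r = 4392 / √(4893 × 4316) = 4392 / 4595.4530 ≈ 0.9557

0.9557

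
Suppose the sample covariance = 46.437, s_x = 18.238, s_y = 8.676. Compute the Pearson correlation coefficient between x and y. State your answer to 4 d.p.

0.2935

r = Cov(x,y) / (s_x · s_y) = 46.437 / (18.238 × 8.676)
  = 46.437 / 158.2329 ≈ 0.2935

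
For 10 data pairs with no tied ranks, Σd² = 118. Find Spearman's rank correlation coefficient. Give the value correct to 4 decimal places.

0.2848

ρ = 1 − 6Σd² / [n(n²−1)] = 1 − 6×118 / (10×99)
  = 1 − 708/990 = 1 − 0.71515 ≈ 0.2848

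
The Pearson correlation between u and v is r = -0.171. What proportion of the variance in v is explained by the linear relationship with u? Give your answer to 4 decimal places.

r² = (-0.171)² = 0.0292

0.0292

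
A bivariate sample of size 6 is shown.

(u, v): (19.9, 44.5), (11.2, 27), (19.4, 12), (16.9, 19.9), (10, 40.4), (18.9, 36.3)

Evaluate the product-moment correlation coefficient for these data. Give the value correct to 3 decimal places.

-0.158

n = 6, Σu = 96.3, Σv = 180.1, Σu² = 1640.63, Σv² = 6199.11, Σuv = 2847.13
nΣuv − ΣuΣv = 17082.78 − 17343.63 = -260.85
nΣu² − (Σu)² = 9843.78 − 9273.69 = 570.09; nΣv² − (Σv)² = 37194.66 − 32436.01 = 4758.65
r = -260.85 / √(570.09 × 4758.65) = -260.85 / 1647.0758 ≈ -0.158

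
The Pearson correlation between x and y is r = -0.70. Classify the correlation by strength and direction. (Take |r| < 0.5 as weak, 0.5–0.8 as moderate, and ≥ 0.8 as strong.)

moderate negative

r = -0.70 < 0 so the relationship is negative.
|r| = 0.70, which falls in the moderate range.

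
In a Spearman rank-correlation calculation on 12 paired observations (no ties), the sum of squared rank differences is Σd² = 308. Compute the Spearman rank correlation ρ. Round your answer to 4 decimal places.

-0.0769

ρ = 1 − 6Σd² / [n(n²−1)] = 1 − 6×308 / (12×143)
  = 1 − 1848/1716 = 1 − 1.07692 ≈ -0.0769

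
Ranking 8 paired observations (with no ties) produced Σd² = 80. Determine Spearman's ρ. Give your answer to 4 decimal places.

ρ = 1 − 6Σd² / [n(n²−1)] = 1 − 6×80 / (8×63)
  = 1 − 480/504 = 1 − 0.95238 ≈ 0.0476

0.0476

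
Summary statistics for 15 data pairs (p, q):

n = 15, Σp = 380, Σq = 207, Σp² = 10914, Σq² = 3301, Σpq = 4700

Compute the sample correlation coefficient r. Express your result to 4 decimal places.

-0.7192

r = (nΣpq − ΣpΣq) / √[(nΣp² − (Σp)²)(nΣq² − (Σq)²)]
Numerator: 15×4700 − 380×207 = -8160
Denominator: √[(163710 − 144400)(49515 − 42849)] = √[19310 × 6666] = 11345.5040
r = -8160 / 11345.5040 ≈ -0.7192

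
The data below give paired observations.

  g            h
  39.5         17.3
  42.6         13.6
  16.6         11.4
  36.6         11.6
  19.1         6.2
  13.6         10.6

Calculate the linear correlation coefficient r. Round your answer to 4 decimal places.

0.6765

n = 6, Σg = 168, Σh = 70.7, Σg² = 5539.9, Σh² = 899.57, Σgh = 2139.09
nΣgh − ΣgΣh = 12834.54 − 11877.6 = 956.94
nΣg² − (Σg)² = 33239.4 − 28224 = 5015.4; nΣh² − (Σh)² = 5397.42 − 4998.49 = 398.93
r = 956.94 / √(5015.4 × 398.93) = 956.94 / 1414.4941 ≈ 0.6765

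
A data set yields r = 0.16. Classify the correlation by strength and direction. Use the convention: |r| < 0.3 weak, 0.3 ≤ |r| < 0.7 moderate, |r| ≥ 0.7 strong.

weak positive

r = 0.16 > 0 so the relationship is positive.
|r| = 0.16, which falls in the weak range.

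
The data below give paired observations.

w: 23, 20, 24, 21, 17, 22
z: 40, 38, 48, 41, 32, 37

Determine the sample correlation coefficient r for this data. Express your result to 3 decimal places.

0.849

n = 6, Σw = 127, Σz = 236, Σw² = 2719, Σz² = 9422, Σwz = 5051
nΣwz − ΣwΣz = 30306 − 29972 = 334
nΣw² − (Σw)² = 16314 − 16129 = 185; nΣz² − (Σz)² = 56532 − 55696 = 836
r = 334 / √(185 × 836) = 334 / 393.2684 ≈ 0.849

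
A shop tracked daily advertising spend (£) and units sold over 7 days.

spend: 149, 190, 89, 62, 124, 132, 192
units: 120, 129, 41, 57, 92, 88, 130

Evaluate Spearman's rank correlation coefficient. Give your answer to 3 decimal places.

0.929

Rank spend: 5, 6, 2, 1, 3, 4, 7
Rank units: 5, 6, 1, 2, 4, 3, 7
d = rank(spend) − rank(units): 0, 0, 1, -1, -1, 1, 0; Σd² = 4
ρ = 1 − 6Σd² / [n(n²−1)] = 1 − 6×4 / (7×48) = 1 − 24/336 ≈ 0.929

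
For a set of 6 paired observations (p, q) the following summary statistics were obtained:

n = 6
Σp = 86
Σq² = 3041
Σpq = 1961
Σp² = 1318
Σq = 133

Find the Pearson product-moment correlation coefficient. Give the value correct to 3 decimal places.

r = (nΣpq − ΣpΣq) / √[(nΣp² − (Σp)²)(nΣq² − (Σq)²)]
Numerator: 6×1961 − 86×133 = 328
Denominator: √[(7908 − 7396)(18246 − 17689)] = √[512 × 557] = 534.0262
r = 328 / 534.0262 ≈ 0.614

0.614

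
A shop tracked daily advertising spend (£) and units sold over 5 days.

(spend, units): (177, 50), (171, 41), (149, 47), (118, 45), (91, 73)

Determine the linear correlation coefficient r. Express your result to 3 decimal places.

n = 5, Σx = 706, Σy = 256, Σx² = 104976, Σy² = 13744, Σxy = 34817
nΣxy − ΣxΣy = 174085 − 180736 = -6651
nΣx² − (Σx)² = 524880 − 498436 = 26444; nΣy² − (Σy)² = 68720 − 65536 = 3184
r = -6651 / √(26444 × 3184) = -6651 / 9175.9303 ≈ -0.725

-0.725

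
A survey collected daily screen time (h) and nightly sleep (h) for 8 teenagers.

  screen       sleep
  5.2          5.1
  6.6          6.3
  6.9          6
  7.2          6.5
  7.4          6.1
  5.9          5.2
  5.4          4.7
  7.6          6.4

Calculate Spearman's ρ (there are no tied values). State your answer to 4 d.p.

Rank screen: 1, 4, 5, 6, 7, 3, 2, 8
Rank sleep: 2, 6, 4, 8, 5, 3, 1, 7
d = rank(screen) − rank(sleep): -1, -2, 1, -2, 2, 0, 1, 1; Σd² = 16
ρ = 1 − 6Σd² / [n(n²−1)] = 1 − 6×16 / (8×63) = 1 − 96/504 ≈ 0.8095

0.8095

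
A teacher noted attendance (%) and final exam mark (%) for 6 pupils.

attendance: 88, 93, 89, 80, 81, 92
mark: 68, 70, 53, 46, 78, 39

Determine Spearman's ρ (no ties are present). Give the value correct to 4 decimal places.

-0.0286

Rank attendance: 3, 6, 4, 1, 2, 5
Rank mark: 4, 5, 3, 2, 6, 1
d = rank(attendance) − rank(mark): -1, 1, 1, -1, -4, 4; Σd² = 36
ρ = 1 − 6Σd² / [n(n²−1)] = 1 − 6×36 / (6×35) = 1 − 216/210 ≈ -0.0286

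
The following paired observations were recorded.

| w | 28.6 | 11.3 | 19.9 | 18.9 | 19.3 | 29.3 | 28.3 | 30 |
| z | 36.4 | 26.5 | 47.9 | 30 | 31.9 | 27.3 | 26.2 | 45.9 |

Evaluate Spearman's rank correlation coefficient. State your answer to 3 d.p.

Rank w: 6, 1, 4, 2, 3, 7, 5, 8
Rank z: 6, 2, 8, 4, 5, 3, 1, 7
d = rank(w) − rank(z): 0, -1, -4, -2, -2, 4, 4, 1; Σd² = 58
ρ = 1 − 6Σd² / [n(n²−1)] = 1 − 6×58 / (8×63) = 1 − 348/504 ≈ 0.310

0.310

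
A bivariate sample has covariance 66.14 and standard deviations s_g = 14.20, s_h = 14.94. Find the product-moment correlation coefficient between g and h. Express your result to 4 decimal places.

r = Cov(g,h) / (s_g · s_h) = 66.14 / (14.20 × 14.94)
  = 66.14 / 212.1480 ≈ 0.3118

0.3118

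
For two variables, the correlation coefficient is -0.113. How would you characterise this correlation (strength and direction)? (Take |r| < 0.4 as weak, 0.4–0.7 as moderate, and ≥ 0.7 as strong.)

r = -0.113 < 0 so the relationship is negative.
|r| = 0.113, which falls in the weak range.

weak negative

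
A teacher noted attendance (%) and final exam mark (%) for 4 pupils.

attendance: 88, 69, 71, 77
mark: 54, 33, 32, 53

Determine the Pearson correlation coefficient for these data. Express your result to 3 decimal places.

n = 4, Σx = 305, Σy = 172, Σx² = 23475, Σy² = 7838, Σxy = 13382
nΣxy − ΣxΣy = 53528 − 52460 = 1068
nΣx² − (Σx)² = 93900 − 93025 = 875; nΣy² − (Σy)² = 31352 − 29584 = 1768
r = 1068 / √(875 × 1768) = 1068 / 1243.7845 ≈ 0.859

0.859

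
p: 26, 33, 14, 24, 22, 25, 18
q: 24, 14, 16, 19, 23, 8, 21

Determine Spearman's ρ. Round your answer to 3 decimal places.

-0.143

Rank p: 6, 7, 1, 4, 3, 5, 2
Rank q: 7, 2, 3, 4, 6, 1, 5
d = rank(p) − rank(q): -1, 5, -2, 0, -3, 4, -3; Σd² = 64
ρ = 1 − 6Σd² / [n(n²−1)] = 1 − 6×64 / (7×48) = 1 − 384/336 ≈ -0.143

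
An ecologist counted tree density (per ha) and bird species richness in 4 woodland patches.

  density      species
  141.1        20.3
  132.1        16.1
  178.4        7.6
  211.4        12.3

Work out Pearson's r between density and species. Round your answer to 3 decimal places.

n = 4, Σx = 663, Σy = 56.3, Σx² = 113876.14, Σy² = 880.35, Σxy = 8947.2
nΣxy − ΣxΣy = 35788.8 − 37326.9 = -1538.1
nΣx² − (Σx)² = 455504.56 − 439569 = 15935.56; nΣy² − (Σy)² = 3521.4 − 3169.69 = 351.71
r = -1538.1 / √(15935.56 × 351.71) = -1538.1 / 2367.4239 ≈ -0.650

-0.650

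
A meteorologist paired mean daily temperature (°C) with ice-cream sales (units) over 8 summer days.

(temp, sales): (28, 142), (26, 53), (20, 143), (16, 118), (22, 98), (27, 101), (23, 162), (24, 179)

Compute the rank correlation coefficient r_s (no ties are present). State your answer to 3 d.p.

-0.119

Rank temp: 8, 6, 2, 1, 3, 7, 4, 5
Rank sales: 5, 1, 6, 4, 2, 3, 7, 8
d = rank(temp) − rank(sales): 3, 5, -4, -3, 1, 4, -3, -3; Σd² = 94
ρ = 1 − 6Σd² / [n(n²−1)] = 1 − 6×94 / (8×63) = 1 − 564/504 ≈ -0.119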